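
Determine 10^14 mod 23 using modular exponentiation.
By repeated squaring (mod 23): 10^{1}≡10, 10^{2}≡8, 10^{4}≡18, 10^{8}≡2. Then 10^{14} = 10^{8+4+2} ≡ 2 × 18 × 8 ≡ 12 (mod 23)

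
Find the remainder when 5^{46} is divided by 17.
By Fermat: 5^{16} ≡ 1 (mod 17). 46 = 2×16 + 14. So 5^{46} ≡ 5^{14} ≡ 15 (mod 17)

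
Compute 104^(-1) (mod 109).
Since 109 is prime, by Fermat 104^(-1) ≡ 104^{107} ≡ 87 (mod 109). Verify: 104 × 87 = 9048 ≡ 1 (mod 109)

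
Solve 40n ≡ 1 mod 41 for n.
Since 41 is prime, by Fermat 40^(-1) ≡ 40^{39} ≡ 40 mod 41. Verify: 40 × 40 = 1600 ≡ 1 mod 41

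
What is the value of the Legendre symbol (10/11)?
(10/11) = 10^{5} mod 11 = -1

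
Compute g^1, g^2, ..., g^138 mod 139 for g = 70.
70^1, 70^2, ..., 70^{138} mod 139: [70, 35, 87, 113, 126, 63, 101, 120, 60, 30, 15, 77, 108, 54, 27, 83, 111, 125, 132, 66, 33, 86, 43, 91, 115, 127, 133, 136, 68, 34, 17, 78, 39, 89, 114, 57, 98, 49, 94, 47, 93, 116, 58, 29, 84, 42, 21, 80, 40, 20, 10, 5, 72, 36, 18, 9, 74, 37, 88, 44, 22, 11, 75, 107, 123, 131, 135, 137, 138, 69, 104, 52, 26, 13, 76, 38, 19, 79, 109, 124, 62, 31, 85, 112, 56, 28, 14, 7, 73, 106, 53, 96, 48, 24, 12, 6, 3, 71, 105, 122, 61, 100, 50, 25, 82, 41, 90, 45, 92, 46, 23, 81, 110, 55, 97, 118, 59, 99, 119, 129, 134, 67, 103, 121, 130, 65, 102, 51, 95, 117, 128, 64, 32, 16, 8, 4, 2, 1]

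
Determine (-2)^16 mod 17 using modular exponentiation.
Using Fermat: (-2)^{16} ≡ 1 (mod 17). 16 ≡ 0 (mod 16). So (-2)^{16} ≡ (-2)^{0} ≡ 1 (mod 17)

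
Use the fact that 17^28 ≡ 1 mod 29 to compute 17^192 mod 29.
By Fermat: 17^{28} ≡ 1 mod 29. 192 ≡ 24 mod 28. So 17^{192} ≡ 17^{24} ≡ 1 mod 29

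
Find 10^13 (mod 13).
Using Fermat: 10^{12} ≡ 1 (mod 13). 13 ≡ 1 (mod 12). So 10^{13} ≡ 10^{1} ≡ 10 (mod 13)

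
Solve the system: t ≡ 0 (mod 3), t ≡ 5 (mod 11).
M = 3 × 11 = 33. M₁ = 11, y₁ ≡ 2 (mod 3). M₂ = 3, y₂ ≡ 4 (mod 11). t = 0×11×2 + 5×3×4 ≡ 27 (mod 33)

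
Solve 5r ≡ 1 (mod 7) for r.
Since 7 is prime, by Fermat 5^(-1) ≡ 5^{5} ≡ 3 (mod 7). Verify: 5 × 3 = 15 ≡ 1 (mod 7)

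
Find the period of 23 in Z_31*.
Powers of 23 mod 31: 23^1≡23, 23^2≡2, 23^3≡15, 23^4≡4, 23^5≡30, 23^6≡8, 23^7≡29, 23^8≡16, 23^9≡27, 23^10≡1. ord_31(23) = 10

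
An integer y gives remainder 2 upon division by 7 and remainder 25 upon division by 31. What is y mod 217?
M = 7 × 31 = 217. M₁ = 31, y₁ ≡ 5 mod 7. M₂ = 7, y₂ ≡ 9 mod 31. y = 2×31×5 + 25×7×9 ≡ 149 mod 217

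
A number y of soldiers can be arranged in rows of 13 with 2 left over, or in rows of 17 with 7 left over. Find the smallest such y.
M = 13 × 17 = 221. M₁ = 17, y₁ ≡ 10 (mod 13). M₂ = 13, y₂ ≡ 4 (mod 17). y = 2×17×10 + 7×13×4 ≡ 41 (mod 221)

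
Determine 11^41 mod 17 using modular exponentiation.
Using Fermat: 11^{16} ≡ 1 mod 17. 41 ≡ 9 mod 16. So 11^{41} ≡ 11^{9} ≡ 6 mod 17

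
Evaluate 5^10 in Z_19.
By repeated squaring (mod 19): 5^{1}≡5, 5^{2}≡6, 5^{4}≡17, 5^{8}≡4. Then 5^{10} = 5^{8+2} ≡ 4 × 6 ≡ 5 (mod 19)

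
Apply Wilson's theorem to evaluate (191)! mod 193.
(192)! = (191)! × (192) ≡ -1 mod 193. So (191)! ≡ -1 × (192)^(-1) ≡ (-1)×(-1) = 1 mod 193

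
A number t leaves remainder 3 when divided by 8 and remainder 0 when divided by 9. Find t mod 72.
M = 8 × 9 = 72. M₁ = 9, y₁ ≡ 1 mod 8. M₂ = 8, y₂ ≡ 8 mod 9. t = 3×9×1 + 0×8×8 ≡ 27 mod 72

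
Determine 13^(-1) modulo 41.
Since 41 is prime, by Fermat 13^(-1) ≡ 13^{39} ≡ 19 (mod 41). Verify: 13 × 19 = 247 ≡ 1 (mod 41)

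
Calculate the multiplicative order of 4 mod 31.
Powers of 4 mod 31: 4^1≡4, 4^2≡16, 4^3≡2, 4^4≡8, 4^5≡1. ord_31(4) = 5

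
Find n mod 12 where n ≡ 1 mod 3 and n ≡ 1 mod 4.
M = 3 × 4 = 12. M₁ = 4, y₁ ≡ 1 mod 3. M₂ = 3, y₂ ≡ 3 mod 4. n = 1×4×1 + 1×3×3 ≡ 1 mod 12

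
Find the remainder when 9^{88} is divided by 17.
By Fermat: 9^{16} ≡ 1 (mod 17). 88 = 5×16 + 8. So 9^{88} ≡ 9^{8} ≡ 1 (mod 17)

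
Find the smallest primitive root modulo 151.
g = 6. For each prime q|150: 6^{75}≡150, 6^{50}≡32, 6^{30}≡59, none ≡ 1, so ord_151(6) = 150 and 6 is a primitive root.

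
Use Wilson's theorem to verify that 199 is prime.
(198)! mod 199 = 198. Since this equals -1 mod 199, Wilson confirms 199 is prime.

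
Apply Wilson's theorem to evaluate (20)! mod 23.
(22)! = (20)! × (21) × (22) ≡ -1 mod 23. So (20)! ≡ -1 × [(22)(21)]^(-1) ≡ 11 mod 23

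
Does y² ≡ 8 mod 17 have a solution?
By Euler's criterion: 8^{8} ≡ 1 mod 17. Since this equals 1, 8 is a QR.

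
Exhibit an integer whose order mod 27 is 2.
26 has order 2 mod 27 since 26^{2} ≡ 1 (mod 27) and no smaller power works.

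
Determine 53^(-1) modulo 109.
Since 109 is prime, by Fermat 53^(-1) ≡ 53^{107} ≡ 72 (mod 109). Verify: 53 × 72 = 3816 ≡ 1 (mod 109)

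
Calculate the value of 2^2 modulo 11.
2^{2} = 4 ≡ 4 mod 11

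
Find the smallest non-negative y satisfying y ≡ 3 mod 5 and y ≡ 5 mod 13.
M = 5 × 13 = 65. M₁ = 13, y₁ ≡ 2 mod 5. M₂ = 5, y₂ ≡ 8 mod 13. y = 3×13×2 + 5×5×8 ≡ 18 mod 65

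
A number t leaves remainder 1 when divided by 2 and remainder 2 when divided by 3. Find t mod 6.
M = 2 × 3 = 6. M₁ = 3, y₁ ≡ 1 mod 2. M₂ = 2, y₂ ≡ 2 mod 3. t = 1×3×1 + 2×2×2 ≡ 5 mod 6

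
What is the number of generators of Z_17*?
A prime p has φ(p-1) primitive roots; here φ(16) = 8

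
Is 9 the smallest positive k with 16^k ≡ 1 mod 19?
Powers of 16 mod 19: 16^1≡16, 16^2≡9, 16^3≡11, 16^4≡5, 16^5≡4, 16^6≡7, 16^7≡17, 16^8≡6, 16^9≡1. First k with 16^k≡1 is k=9. Yes, ord_19(16) = 9.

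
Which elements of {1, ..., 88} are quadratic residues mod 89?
Squares in Z_89*: {1, 2, 4, 5, 8, 9, 10, 11, 16, 17, 18, 20, 21, 22, 25, 32, 34, 36, 39, 40, 42, 44, 45, 47, 49, 50, 53, 55, 57, 64, 67, 68, 69, 71, 72, 73, 78, 79, 80, 81, 84, 85, 87, 88}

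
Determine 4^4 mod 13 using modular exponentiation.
4^{4} = 256 ≡ 9 (mod 13)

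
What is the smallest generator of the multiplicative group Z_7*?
g = 3. For each prime q|6: 3^{3}≡6, 3^{2}≡2, none ≡ 1, so ord_7(3) = 6 and 3 is a primitive root.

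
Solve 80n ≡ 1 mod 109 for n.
Since 109 is prime, by Fermat 80^(-1) ≡ 80^{107} ≡ 15 mod 109. Verify: 80 × 15 = 1200 ≡ 1 mod 109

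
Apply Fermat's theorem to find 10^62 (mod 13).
By Fermat: 10^{12} ≡ 1 (mod 13). 62 = 5×12 + 2. So 10^{62} ≡ 10^{2} ≡ 9 (mod 13)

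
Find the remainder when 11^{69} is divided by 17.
By Fermat: 11^{16} ≡ 1 mod 17. 69 = 4×16 + 5. So 11^{69} ≡ 11^{5} ≡ 10 mod 17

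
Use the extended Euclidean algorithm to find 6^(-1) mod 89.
Extended GCD: 6(15) + 89(-1) = 1. So 6^(-1) ≡ 15 mod 89. Verify: 6 × 15 = 90 ≡ 1 mod 89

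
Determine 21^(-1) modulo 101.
Since 101 is prime, by Fermat 21^(-1) ≡ 21^{99} ≡ 77 mod 101. Verify: 21 × 77 = 1617 ≡ 1 mod 101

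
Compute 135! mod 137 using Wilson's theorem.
(136)! = (135)! × (136) ≡ -1 mod 137. So (135)! ≡ -1 × (136)^(-1) ≡ (-1)×(-1) = 1 mod 137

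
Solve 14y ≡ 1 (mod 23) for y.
Since 23 is prime, by Fermat 14^(-1) ≡ 14^{21} ≡ 5 (mod 23). Verify: 14 × 5 = 70 ≡ 1 (mod 23)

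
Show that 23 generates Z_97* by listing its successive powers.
23^1, 23^2, ..., 23^{96} mod 97: [23, 44, 42, 93, 5, 18, 26, 16, 77, 25, 90, 33, 80, 94, 28, 62, 68, 12, 82, 43, 19, 49, 60, 22, 21, 95, 51, 9, 13, 8, 87, 61, 45, 65, 40, 47, 14, 31, 34, 6, 41, 70, 58, 73, 30, 11, 59, 96, 74, 53, 55, 4, 92, 79, 71, 81, 20, 72, 7, 64, 17, 3, 69, 35, 29, 85, 15, 54, 78, 48, 37, 75, 76, 2, 46, 88, 84, 89, 10, 36, 52, 32, 57, 50, 83, 66, 63, 91, 56, 27, 39, 24, 67, 86, 38, 1]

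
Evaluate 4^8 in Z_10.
By repeated squaring mod 10: 4^{1}≡4, 4^{2}≡6, 4^{4}≡6, 4^{8}≡6. So 4^{8} ≡ 6 mod 10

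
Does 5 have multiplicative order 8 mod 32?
Powers of 5 mod 32: 5^1≡5, 5^2≡25, 5^3≡29, 5^4≡17, 5^5≡21, 5^6≡9, 5^7≡13, 5^8≡1. First k with 5^k≡1 is k=8. Yes, ord_32(5) = 8.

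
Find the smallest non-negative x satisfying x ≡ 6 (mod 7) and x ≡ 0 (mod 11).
M = 7 × 11 = 77. M₁ = 11, y₁ ≡ 2 (mod 7). M₂ = 7, y₂ ≡ 8 (mod 11). x = 6×11×2 + 0×7×8 ≡ 55 (mod 77)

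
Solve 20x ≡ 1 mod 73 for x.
Since 73 is prime, by Fermat 20^(-1) ≡ 20^{71} ≡ 11 mod 73. Verify: 20 × 11 = 220 ≡ 1 mod 73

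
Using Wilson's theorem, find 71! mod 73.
(72)! = (71)! × (72) ≡ -1 (mod 73). So (71)! ≡ -1 × (72)^(-1) ≡ (-1)×(-1) = 1 (mod 73)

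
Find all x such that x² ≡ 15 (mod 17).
The square roots of 15 mod 17 are 7 and 10. Verify: 7² = 49 ≡ 15 (mod 17)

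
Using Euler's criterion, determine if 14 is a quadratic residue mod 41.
By Euler's criterion: 14^{20} ≡ 40 (mod 41). Since this equals -1 (≡ 40), 14 is not a QR.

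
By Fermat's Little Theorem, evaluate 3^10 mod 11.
By Fermat's Little Theorem, 3^{10} ≡ 1 (mod 11) since 11 is prime and gcd(3, 11) = 1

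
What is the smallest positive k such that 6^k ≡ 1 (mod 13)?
Powers of 6 mod 13: 6^1≡6, 6^2≡10, 6^3≡8, 6^4≡9, 6^5≡2, 6^6≡12, 6^7≡7, 6^8≡3, 6^9≡5, 6^10≡4, 6^11≡11, 6^12≡1. Order = 12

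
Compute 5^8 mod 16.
By repeated squaring mod 16: 5^{1}≡5, 5^{2}≡9, 5^{4}≡1, 5^{8}≡1. So 5^{8} ≡ 1 mod 16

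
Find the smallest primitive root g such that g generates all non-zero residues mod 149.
g = 2. Powers: [2, 4, 8, 16, 32, 64, 128, 107, 65, ...] generates all 148 non-zero residues.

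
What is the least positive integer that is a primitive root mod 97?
g = 5. Powers: [5, 25, 28, 43, 21, 8, 40, ...] generates all 96 non-zero residues.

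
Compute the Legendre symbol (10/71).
(10/71) = 10^{35} mod 71 = 1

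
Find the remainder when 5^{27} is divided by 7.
By Fermat: 5^{6} ≡ 1 (mod 7). 27 = 4×6 + 3. So 5^{27} ≡ 5^{3} ≡ 6 (mod 7)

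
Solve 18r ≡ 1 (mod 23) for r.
Since 23 is prime, by Fermat 18^(-1) ≡ 18^{21} ≡ 9 (mod 23). Verify: 18 × 9 = 162 ≡ 1 (mod 23)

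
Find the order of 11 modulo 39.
Powers of 11 mod 39: 11^1≡11, 11^2≡4, 11^3≡5, 11^4≡16, 11^5≡20, 11^6≡25, 11^7≡2, 11^8≡22, 11^9≡8, 11^10≡10, 11^11≡32, 11^12≡1. So the order of 11 is 12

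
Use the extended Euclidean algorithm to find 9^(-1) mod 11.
Extended GCD: 9(5) + 11(-4) = 1. So 9^(-1) ≡ 5 mod 11. Verify: 9 × 5 = 45 ≡ 1 mod 11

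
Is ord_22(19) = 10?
Powers of 19 mod 22: 19^1≡19, 19^2≡9, 19^3≡17, 19^4≡15, 19^5≡21, 19^6≡3, 19^7≡13, 19^8≡5, 19^9≡7, 19^10≡1. First k with 19^k≡1 is k=10. Yes, ord_22(19) = 10.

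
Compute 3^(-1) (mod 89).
Since 89 is prime, by Fermat 3^(-1) ≡ 3^{87} ≡ 30 (mod 89). Verify: 3 × 30 = 90 ≡ 1 (mod 89)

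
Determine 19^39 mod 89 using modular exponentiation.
By repeated squaring (mod 89): 19^{1}≡19, 19^{2}≡5, 19^{4}≡25, 19^{8}≡2, 19^{16}≡4, 19^{32}≡16. Then 19^{39} = 19^{32+4+2+1} ≡ 16 × 25 × 5 × 19 ≡ 86 (mod 89)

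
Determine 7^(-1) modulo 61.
Since 61 is prime, by Fermat 7^(-1) ≡ 7^{59} ≡ 35 (mod 61). Verify: 7 × 35 = 245 ≡ 1 (mod 61)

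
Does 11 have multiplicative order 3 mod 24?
Powers of 11 mod 24: 11^1≡11, 11^2≡1. Already 11^2≡1, so the order is 2 < 3. No, the actual order is 2.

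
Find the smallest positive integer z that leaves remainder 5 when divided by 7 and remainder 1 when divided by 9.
M = 7 × 9 = 63. M₁ = 9, y₁ ≡ 4 (mod 7). M₂ = 7, y₂ ≡ 4 (mod 9). z = 5×9×4 + 1×7×4 ≡ 19 (mod 63)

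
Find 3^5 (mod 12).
By repeated squaring (mod 12): 3^{1}≡3, 3^{2}≡9, 3^{4}≡9. Then 3^{5} = 3^{4+1} ≡ 9 × 3 ≡ 3 (mod 12)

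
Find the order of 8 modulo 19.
Powers of 8 mod 19: 8^1≡8, 8^2≡7, 8^3≡18, 8^4≡11, 8^5≡12, 8^6≡1. Order = 6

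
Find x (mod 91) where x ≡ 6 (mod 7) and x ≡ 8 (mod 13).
M = 7 × 13 = 91. M₁ = 13, y₁ ≡ 6 (mod 7). M₂ = 7, y₂ ≡ 2 (mod 13). x = 6×13×6 + 8×7×2 ≡ 34 (mod 91)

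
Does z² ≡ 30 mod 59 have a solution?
By Euler's criterion: 30^{29} ≡ 58 mod 59. Since this equals -1 (≡ 58), 30 is not a QR.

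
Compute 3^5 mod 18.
By repeated squaring (mod 18): 3^{1}≡3, 3^{2}≡9, 3^{4}≡9. Then 3^{5} = 3^{4+1} ≡ 9 × 3 ≡ 9 (mod 18)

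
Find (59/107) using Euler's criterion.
(59/107) = 59^{53} mod 107 = -1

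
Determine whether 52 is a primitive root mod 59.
ord_59(52) divides 58. For each prime q|58: 52^{29}≡58, 52^{2}≡49, none ≡ 1. So 52 has order 58 and is a primitive root mod 59.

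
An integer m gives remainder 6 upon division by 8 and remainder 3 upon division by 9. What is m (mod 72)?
M = 8 × 9 = 72. M₁ = 9, y₁ ≡ 1 (mod 8). M₂ = 8, y₂ ≡ 8 (mod 9). m = 6×9×1 + 3×8×8 ≡ 30 (mod 72)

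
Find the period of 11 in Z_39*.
Powers of 11 mod 39: 11^1≡11, 11^2≡4, 11^3≡5, 11^4≡16, 11^5≡20, 11^6≡25, 11^7≡2, 11^8≡22, 11^9≡8, 11^10≡10, 11^11≡32, 11^12≡1. ord_39(11) = 12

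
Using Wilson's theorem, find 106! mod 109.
(108)! = (106)! × (107) × (108) ≡ -1 mod 109. So (106)! ≡ -1 × [(108)(107)]^(-1) ≡ 54 mod 109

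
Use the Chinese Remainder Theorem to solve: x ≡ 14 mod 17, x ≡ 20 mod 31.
M = 17 × 31 = 527. M₁ = 31, y₁ ≡ 11 mod 17. M₂ = 17, y₂ ≡ 11 mod 31. x = 14×31×11 + 20×17×11 ≡ 82 mod 527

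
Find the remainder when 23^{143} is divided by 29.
By Fermat: 23^{28} ≡ 1 (mod 29). 143 = 5×28 + 3. So 23^{143} ≡ 23^{3} ≡ 16 (mod 29)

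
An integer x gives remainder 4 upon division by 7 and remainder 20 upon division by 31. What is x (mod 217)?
M = 7 × 31 = 217. M₁ = 31, y₁ ≡ 5 (mod 7). M₂ = 7, y₂ ≡ 9 (mod 31). x = 4×31×5 + 20×7×9 ≡ 144 (mod 217)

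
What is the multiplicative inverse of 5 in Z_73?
Since 73 is prime, by Fermat 5^(-1) ≡ 5^{71} ≡ 44 (mod 73). Verify: 5 × 44 = 220 ≡ 1 (mod 73)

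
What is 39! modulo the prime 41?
(40)! = (39)! × (40) ≡ -1 mod 41. So (39)! ≡ -1 × (40)^(-1) ≡ (-1)×(-1) = 1 mod 41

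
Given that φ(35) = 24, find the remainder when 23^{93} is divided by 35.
By Euler: 23^{24} ≡ 1 (mod 35) since gcd(23, 35) = 1. 93 = 3×24 + 21. So 23^{93} ≡ 23^{21} ≡ 8 (mod 35)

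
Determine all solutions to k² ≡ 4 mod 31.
The square roots of 4 mod 31 are 2 and 29. Verify: 2² = 4 ≡ 4 mod 31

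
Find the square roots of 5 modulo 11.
The square roots of 5 mod 11 are 4 and 7. Verify: 4² = 16 ≡ 5 mod 11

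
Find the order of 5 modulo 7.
Powers of 5 mod 7: 5^1≡5, 5^2≡4, 5^3≡6, 5^4≡2, 5^5≡3, 5^6≡1. So the order of 5 is 6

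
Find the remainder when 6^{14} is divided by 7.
By Fermat: 6^{6} ≡ 1 (mod 7). 14 = 2×6 + 2. So 6^{14} ≡ 6^{2} ≡ 1 (mod 7)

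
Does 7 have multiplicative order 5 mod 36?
Powers of 7 mod 36: 7^1≡7, 7^2≡13, 7^3≡19, 7^4≡25, 7^5≡31, 7^6≡1. 7^5≡31≢1, so ord ≠ 5. No, the actual order is 6.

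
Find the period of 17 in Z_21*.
Powers of 17 mod 21: 17^1≡17, 17^2≡16, 17^3≡20, 17^4≡4, 17^5≡5, 17^6≡1. Order = 6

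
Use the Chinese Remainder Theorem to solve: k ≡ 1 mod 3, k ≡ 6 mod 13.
M = 3 × 13 = 39. M₁ = 13, y₁ ≡ 1 mod 3. M₂ = 3, y₂ ≡ 9 mod 13. k = 1×13×1 + 6×3×9 ≡ 19 mod 39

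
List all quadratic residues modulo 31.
Quadratic residues modulo 31: {1, 2, 4, 5, 7, 8, 9, 10, 14, 16, 18, 19, 20, 25, 28}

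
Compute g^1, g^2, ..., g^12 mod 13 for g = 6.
6^1, 6^2, ..., 6^{12} mod 13: [6, 10, 8, 9, 2, 12, 7, 3, 5, 4, 11, 1]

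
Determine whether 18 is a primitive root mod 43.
ord_43(18) divides 42. For each prime q|42: 18^{21}≡42, 18^{14}≡6, 18^{6}≡41, none ≡ 1. So 18 has order 42 and is a primitive root mod 43.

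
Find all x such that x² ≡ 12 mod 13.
The square roots of 12 mod 13 are 8 and 5. Verify: 8² = 64 ≡ 12 mod 13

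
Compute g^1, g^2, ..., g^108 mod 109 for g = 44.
44^1, 44^2, ..., 44^{108} mod 109: [44, 83, 55, 22, 96, 82, 11, 48, 41, 60, 24, 75, 30, 12, 92, 15, 6, 46, 62, 3, 23, 31, 56, 66, 70, 28, 33, 35, 14, 71, 72, 7, 90, 36, 58, 45, 18, 29, 77, 9, 69, 93, 59, 89, 101, 84, 99, 105, 42, 104, 107, 21, 52, 108, 65, 26, 54, 87, 13, 27, 98, 61, 68, 49, 85, 34, 79, 97, 17, 94, 103, 63, 47, 106, 86, 78, 53, 43, 39, 81, 76, 74, 95, 38, 37, 102, 19, 73, 51, 64, 91, 80, 32, 100, 40, 16, 50, 20, 8, 25, 10, 4, 67, 5, 2, 88, 57, 1]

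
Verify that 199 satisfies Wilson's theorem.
(198)! mod 199 = 198. Since this equals -1 mod 199, Wilson confirms 199 is prime.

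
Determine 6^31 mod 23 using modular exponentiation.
Using Fermat: 6^{22} ≡ 1 mod 23. 31 ≡ 9 mod 22. So 6^{31} ≡ 6^{9} ≡ 16 mod 23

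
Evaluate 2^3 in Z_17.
2^{3} = 8 ≡ 8 mod 17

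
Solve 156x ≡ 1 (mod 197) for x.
Since 197 is prime, by Fermat 156^(-1) ≡ 156^{195} ≡ 24 (mod 197). Verify: 156 × 24 = 3744 ≡ 1 (mod 197)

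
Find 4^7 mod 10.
By repeated squaring mod 10: 4^{1}≡4, 4^{2}≡6, 4^{4}≡6. Then 4^{7} = 4^{4+2+1} ≡ 6 × 6 × 4 ≡ 4 mod 10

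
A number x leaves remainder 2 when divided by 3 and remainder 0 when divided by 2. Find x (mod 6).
M = 3 × 2 = 6. M₁ = 2, y₁ ≡ 2 (mod 3). M₂ = 3, y₂ ≡ 1 (mod 2). x = 2×2×2 + 0×3×1 ≡ 2 (mod 6)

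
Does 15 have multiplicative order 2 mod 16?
Powers of 15 mod 16: 15^1≡15, 15^2≡1. First k with 15^k≡1 is k=2. Yes, ord_16(15) = 2.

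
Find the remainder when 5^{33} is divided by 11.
By Fermat: 5^{10} ≡ 1 mod 11. 33 = 3×10 + 3. So 5^{33} ≡ 5^{3} ≡ 4 mod 11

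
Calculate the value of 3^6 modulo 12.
By repeated squaring (mod 12): 3^{1}≡3, 3^{2}≡9, 3^{4}≡9. Then 3^{6} = 3^{4+2} ≡ 9 × 9 ≡ 9 (mod 12)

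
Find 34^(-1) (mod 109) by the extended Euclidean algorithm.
Extended GCD: 34(-16) + 109(5) = 1. So 34^(-1) ≡ -16 ≡ 93 (mod 109). Verify: 34 × 93 = 3162 ≡ 1 (mod 109)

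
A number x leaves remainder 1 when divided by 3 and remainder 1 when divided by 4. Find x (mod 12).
M = 3 × 4 = 12. M₁ = 4, y₁ ≡ 1 (mod 3). M₂ = 3, y₂ ≡ 3 (mod 4). x = 1×4×1 + 1×3×3 ≡ 1 (mod 12)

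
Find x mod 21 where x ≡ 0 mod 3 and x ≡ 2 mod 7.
M = 3 × 7 = 21. M₁ = 7, y₁ ≡ 1 mod 3. M₂ = 3, y₂ ≡ 5 mod 7. x = 0×7×1 + 2×3×5 ≡ 9 mod 21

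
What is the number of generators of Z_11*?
Number of primitive roots mod 11 = φ(p-1) = φ(10) = 4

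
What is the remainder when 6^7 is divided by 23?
By repeated squaring mod 23: 6^{1}≡6, 6^{2}≡13, 6^{4}≡8. Then 6^{7} = 6^{4+2+1} ≡ 8 × 13 × 6 ≡ 3 mod 23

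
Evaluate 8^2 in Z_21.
8^{2} = 64 ≡ 1 mod 21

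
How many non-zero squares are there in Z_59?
The squaring map on Z_59* is 2-to-1, so there are (58)/2 = 29 QRs.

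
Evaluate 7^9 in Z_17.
By repeated squaring (mod 17): 7^{1}≡7, 7^{2}≡15, 7^{4}≡4, 7^{8}≡16. Then 7^{9} = 7^{8+1} ≡ 16 × 7 ≡ 10 (mod 17)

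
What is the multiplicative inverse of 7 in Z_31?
Since 31 is prime, by Fermat 7^(-1) ≡ 7^{29} ≡ 9 mod 31. Verify: 7 × 9 = 63 ≡ 1 mod 31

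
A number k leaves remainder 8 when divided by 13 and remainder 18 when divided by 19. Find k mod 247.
M = 13 × 19 = 247. M₁ = 19, y₁ ≡ 11 mod 13. M₂ = 13, y₂ ≡ 3 mod 19. k = 8×19×11 + 18×13×3 ≡ 151 mod 247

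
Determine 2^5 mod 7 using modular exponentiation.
By repeated squaring (mod 7): 2^{1}≡2, 2^{2}≡4, 2^{4}≡2. Then 2^{5} = 2^{4+1} ≡ 2 × 2 ≡ 4 (mod 7)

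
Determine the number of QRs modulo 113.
The squaring map on Z_113* is 2-to-1, so there are (112)/2 = 56 QRs.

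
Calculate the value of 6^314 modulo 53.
Using Fermat: 6^{52} ≡ 1 (mod 53). 314 ≡ 2 (mod 52). So 6^{314} ≡ 6^{2} ≡ 36 (mod 53)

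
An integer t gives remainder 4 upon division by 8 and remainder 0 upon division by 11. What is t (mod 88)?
M = 8 × 11 = 88. M₁ = 11, y₁ ≡ 3 (mod 8). M₂ = 8, y₂ ≡ 7 (mod 11). t = 4×11×3 + 0×8×7 ≡ 44 (mod 88)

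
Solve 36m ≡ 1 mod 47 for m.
Since 47 is prime, by Fermat 36^(-1) ≡ 36^{45} ≡ 17 mod 47. Verify: 36 × 17 = 612 ≡ 1 mod 47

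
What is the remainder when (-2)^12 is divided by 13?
Using Fermat: (-2)^{12} ≡ 1 mod 13. 12 ≡ 0 mod 12. So (-2)^{12} ≡ (-2)^{0} ≡ 1 mod 13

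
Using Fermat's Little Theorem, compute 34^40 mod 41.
By Fermat's Little Theorem, 34^{40} ≡ 1 mod 41 since 41 is prime and gcd(34, 41) = 1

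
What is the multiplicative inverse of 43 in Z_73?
Since 73 is prime, by Fermat 43^(-1) ≡ 43^{71} ≡ 17 mod 73. Verify: 43 × 17 = 731 ≡ 1 mod 73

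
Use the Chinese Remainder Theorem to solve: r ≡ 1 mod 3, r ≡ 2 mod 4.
M = 3 × 4 = 12. M₁ = 4, y₁ ≡ 1 mod 3. M₂ = 3, y₂ ≡ 3 mod 4. r = 1×4×1 + 2×3×3 ≡ 10 mod 12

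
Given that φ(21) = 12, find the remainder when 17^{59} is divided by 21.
By Euler: 17^{12} ≡ 1 (mod 21) since gcd(17, 21) = 1. 59 = 4×12 + 11. So 17^{59} ≡ 17^{11} ≡ 5 (mod 21)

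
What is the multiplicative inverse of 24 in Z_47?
Since 47 is prime, by Fermat 24^(-1) ≡ 24^{45} ≡ 2 mod 47. Verify: 24 × 2 = 48 ≡ 1 mod 47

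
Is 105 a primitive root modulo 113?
105^{28} ≡ 1 mod 113 and 28 < 112, so ord_113(105) = 28 ≠ 112 and 105 is not a primitive root.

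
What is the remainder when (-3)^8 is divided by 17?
By repeated squaring mod 17: (-3)^{1}≡14, (-3)^{2}≡9, (-3)^{4}≡13, (-3)^{8}≡16. So (-3)^{8} ≡ 16 mod 17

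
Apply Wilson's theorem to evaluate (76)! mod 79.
(78)! = (76)! × (77) × (78) ≡ -1 (mod 79). So (76)! ≡ -1 × [(78)(77)]^(-1) ≡ 39 (mod 79)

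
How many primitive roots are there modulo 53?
There are φ(53-1) = φ(52) = 24 primitive roots modulo 53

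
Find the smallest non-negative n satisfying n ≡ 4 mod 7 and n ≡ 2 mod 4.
M = 7 × 4 = 28. M₁ = 4, y₁ ≡ 2 mod 7. M₂ = 7, y₂ ≡ 3 mod 4. n = 4×4×2 + 2×7×3 ≡ 18 mod 28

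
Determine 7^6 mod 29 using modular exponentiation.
By repeated squaring mod 29: 7^{1}≡7, 7^{2}≡20, 7^{4}≡23. Then 7^{6} = 7^{4+2} ≡ 23 × 20 ≡ 25 mod 29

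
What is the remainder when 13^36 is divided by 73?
By repeated squaring (mod 73): 13^{1}≡13, 13^{2}≡23, 13^{4}≡18, 13^{8}≡32, 13^{16}≡2, 13^{32}≡4. Then 13^{36} = 13^{32+4} ≡ 4 × 18 ≡ 72 (mod 73)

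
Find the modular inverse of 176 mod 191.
Since 191 is prime, by Fermat 176^(-1) ≡ 176^{189} ≡ 140 mod 191. Verify: 176 × 140 = 24640 ≡ 1 mod 191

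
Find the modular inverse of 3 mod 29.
Since 29 is prime, by Fermat 3^(-1) ≡ 3^{27} ≡ 10 (mod 29). Verify: 3 × 10 = 30 ≡ 1 (mod 29)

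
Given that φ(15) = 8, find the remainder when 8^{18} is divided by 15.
By Euler: 8^{8} ≡ 1 (mod 15) since gcd(8, 15) = 1. 18 = 2×8 + 2. So 8^{18} ≡ 8^{2} ≡ 4 (mod 15)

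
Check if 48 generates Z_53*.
ord_53(48) divides 52. For each prime q|52: 48^{26}≡52, 48^{4}≡42, none ≡ 1. So 48 has order 52 and is a primitive root mod 53.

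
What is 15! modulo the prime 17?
(16)! = (15)! × (16) ≡ -1 mod 17. So (15)! ≡ -1 × (16)^(-1) ≡ (-1)×(-1) = 1 mod 17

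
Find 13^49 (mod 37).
Using Fermat: 13^{36} ≡ 1 (mod 37). 49 ≡ 13 (mod 36). So 13^{49} ≡ 13^{13} ≡ 19 (mod 37)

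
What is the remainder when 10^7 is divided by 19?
By repeated squaring (mod 19): 10^{1}≡10, 10^{2}≡5, 10^{4}≡6. Then 10^{7} = 10^{4+2+1} ≡ 6 × 5 × 10 ≡ 15 (mod 19)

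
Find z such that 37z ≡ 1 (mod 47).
Since 47 is prime, by Fermat 37^(-1) ≡ 37^{45} ≡ 14 (mod 47). Verify: 37 × 14 = 518 ≡ 1 (mod 47)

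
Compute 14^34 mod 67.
By repeated squaring mod 67: 14^{1}≡14, 14^{2}≡62, 14^{4}≡25, 14^{8}≡22, 14^{16}≡15, 14^{32}≡24. Then 14^{34} = 14^{32+2} ≡ 24 × 62 ≡ 14 mod 67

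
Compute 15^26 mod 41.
By repeated squaring (mod 41): 15^{1}≡15, 15^{2}≡20, 15^{4}≡31, 15^{8}≡18, 15^{16}≡37. Then 15^{26} = 15^{16+8+2} ≡ 37 × 18 × 20 ≡ 36 (mod 41)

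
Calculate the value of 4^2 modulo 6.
4^{2} = 16 ≡ 4 (mod 6)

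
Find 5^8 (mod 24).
By repeated squaring (mod 24): 5^{1}≡5, 5^{2}≡1, 5^{4}≡1, 5^{8}≡1. So 5^{8} ≡ 1 (mod 24)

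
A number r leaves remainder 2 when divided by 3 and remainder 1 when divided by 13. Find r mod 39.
M = 3 × 13 = 39. M₁ = 13, y₁ ≡ 1 mod 3. M₂ = 3, y₂ ≡ 9 mod 13. r = 2×13×1 + 1×3×9 ≡ 14 mod 39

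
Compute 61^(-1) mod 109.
Since 109 is prime, by Fermat 61^(-1) ≡ 61^{107} ≡ 84 mod 109. Verify: 61 × 84 = 5124 ≡ 1 mod 109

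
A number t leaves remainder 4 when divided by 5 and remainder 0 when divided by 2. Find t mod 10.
M = 5 × 2 = 10. M₁ = 2, y₁ ≡ 3 mod 5. M₂ = 5, y₂ ≡ 1 mod 2. t = 4×2×3 + 0×5×1 ≡ 4 mod 10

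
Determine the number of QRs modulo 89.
The squaring map on Z_89* is 2-to-1, so there are (88)/2 = 44 QRs.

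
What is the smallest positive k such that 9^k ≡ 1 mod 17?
Powers of 9 mod 17: 9^1≡9, 9^2≡13, 9^3≡15, 9^4≡16, 9^5≡8, 9^6≡4, 9^7≡2, 9^8≡1. Order = 8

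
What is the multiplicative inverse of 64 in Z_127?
Since 127 is prime, by Fermat 64^(-1) ≡ 64^{125} ≡ 2 mod 127. Verify: 64 × 2 = 128 ≡ 1 mod 127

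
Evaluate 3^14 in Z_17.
By repeated squaring mod 17: 3^{1}≡3, 3^{2}≡9, 3^{4}≡13, 3^{8}≡16. Then 3^{14} = 3^{8+4+2} ≡ 16 × 13 × 9 ≡ 2 mod 17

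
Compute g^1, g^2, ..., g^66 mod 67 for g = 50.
50^1, 50^2, ..., 50^{66} mod 67: [50, 21, 45, 39, 7, 15, 13, 47, 5, 49, 38, 24, 61, 35, 8, 65, 34, 25, 44, 56, 53, 37, 41, 40, 57, 36, 58, 19, 12, 64, 51, 4, 66, 17, 46, 22, 28, 60, 52, 54, 20, 62, 18, 29, 43, 6, 32, 59, 2, 33, 42, 23, 11, 14, 30, 26, 27, 10, 31, 9, 48, 55, 3, 16, 63, 1]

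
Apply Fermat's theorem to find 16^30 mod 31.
By Fermat's Little Theorem, 16^{30} ≡ 1 mod 31 since 31 is prime and gcd(16, 31) = 1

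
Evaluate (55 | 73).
(55/73) = 55^{36} mod 73 = 1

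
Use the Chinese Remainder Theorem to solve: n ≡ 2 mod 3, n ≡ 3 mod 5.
M = 3 × 5 = 15. M₁ = 5, y₁ ≡ 2 mod 3. M₂ = 3, y₂ ≡ 2 mod 5. n = 2×5×2 + 3×3×2 ≡ 8 mod 15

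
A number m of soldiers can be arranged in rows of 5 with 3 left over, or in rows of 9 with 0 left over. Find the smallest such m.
M = 5 × 9 = 45. M₁ = 9, y₁ ≡ 4 mod 5. M₂ = 5, y₂ ≡ 2 mod 9. m = 3×9×4 + 0×5×2 ≡ 18 mod 45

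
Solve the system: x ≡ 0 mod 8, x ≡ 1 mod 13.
M = 8 × 13 = 104. M₁ = 13, y₁ ≡ 5 mod 8. M₂ = 8, y₂ ≡ 5 mod 13. x = 0×13×5 + 1×8×5 ≡ 40 mod 104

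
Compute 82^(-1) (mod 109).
Since 109 is prime, by Fermat 82^(-1) ≡ 82^{107} ≡ 4 (mod 109). Verify: 82 × 4 = 328 ≡ 1 (mod 109)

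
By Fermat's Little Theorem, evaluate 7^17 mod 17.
By Fermat: 7^{16} ≡ 1 mod 17. So 7^{17} = 7^{16} · 7^{1} ≡ 7^{1} ≡ 7 mod 17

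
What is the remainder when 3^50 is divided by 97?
By repeated squaring (mod 97): 3^{1}≡3, 3^{2}≡9, 3^{4}≡81, 3^{8}≡62, 3^{16}≡61, 3^{32}≡35. Then 3^{50} = 3^{32+16+2} ≡ 35 × 61 × 9 ≡ 9 (mod 97)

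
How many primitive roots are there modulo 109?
Number of primitive roots mod 109 = φ(p-1) = φ(108) = 36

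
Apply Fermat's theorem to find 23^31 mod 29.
By Fermat: 23^{28} ≡ 1 mod 29. So 23^{31} = 23^{28} · 23^{3} ≡ 23^{3} ≡ 16 mod 29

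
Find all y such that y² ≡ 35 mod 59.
The square roots of 35 mod 59 are 25 and 34. Verify: 25² = 625 ≡ 35 mod 59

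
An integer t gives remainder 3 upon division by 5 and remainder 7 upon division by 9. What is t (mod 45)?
M = 5 × 9 = 45. M₁ = 9, y₁ ≡ 4 (mod 5). M₂ = 5, y₂ ≡ 2 (mod 9). t = 3×9×4 + 7×5×2 ≡ 43 (mod 45)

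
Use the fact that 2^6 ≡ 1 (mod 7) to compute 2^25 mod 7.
By Fermat: 2^{6} ≡ 1 (mod 7). 25 = 4×6 + 1. So 2^{25} ≡ 2^{1} ≡ 2 (mod 7)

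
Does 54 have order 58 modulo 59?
ord_59(54) divides 58. For each prime q|58: 54^{29}≡58, 54^{2}≡25, none ≡ 1. So 54 has order 58 and is a primitive root mod 59.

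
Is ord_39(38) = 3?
Powers of 38 mod 39: 38^1≡38, 38^2≡1. Already 38^2≡1, so the order is 2 < 3. No, the actual order is 2.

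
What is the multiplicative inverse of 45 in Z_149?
Since 149 is prime, by Fermat 45^(-1) ≡ 45^{147} ≡ 53 (mod 149). Verify: 45 × 53 = 2385 ≡ 1 (mod 149)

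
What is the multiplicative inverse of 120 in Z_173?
Since 173 is prime, by Fermat 120^(-1) ≡ 120^{171} ≡ 62 mod 173. Verify: 120 × 62 = 7440 ≡ 1 mod 173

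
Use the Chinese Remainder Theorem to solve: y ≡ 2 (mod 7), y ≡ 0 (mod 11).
M = 7 × 11 = 77. M₁ = 11, y₁ ≡ 2 (mod 7). M₂ = 7, y₂ ≡ 8 (mod 11). y = 2×11×2 + 0×7×8 ≡ 44 (mod 77)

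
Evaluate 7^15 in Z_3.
Using Fermat: 7^{2} ≡ 1 mod 3. 15 ≡ 1 mod 2. So 7^{15} ≡ 7^{1} ≡ 1 mod 3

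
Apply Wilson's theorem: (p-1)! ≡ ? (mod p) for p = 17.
By Wilson's theorem, (16)! ≡ -1 ≡ 16 (mod 17)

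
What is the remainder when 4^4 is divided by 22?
4^{4} = 256 ≡ 14 mod 22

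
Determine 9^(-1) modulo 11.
Since 11 is prime, by Fermat 9^(-1) ≡ 9^{9} ≡ 5 (mod 11). Verify: 9 × 5 = 45 ≡ 1 (mod 11)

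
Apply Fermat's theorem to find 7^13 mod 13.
By Fermat: 7^{12} ≡ 1 mod 13. So 7^{13} = 7^{12} · 7^{1} ≡ 7^{1} ≡ 7 mod 13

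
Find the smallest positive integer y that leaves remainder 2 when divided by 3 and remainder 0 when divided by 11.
M = 3 × 11 = 33. M₁ = 11, y₁ ≡ 2 mod 3. M₂ = 3, y₂ ≡ 4 mod 11. y = 2×11×2 + 0×3×4 ≡ 11 mod 33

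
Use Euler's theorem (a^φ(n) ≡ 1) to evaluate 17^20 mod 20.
By Euler: 17^{8} ≡ 1 mod 20 since gcd(17, 20) = 1. 20 = 2×8 + 4. So 17^{20} ≡ 17^{4} ≡ 1 mod 20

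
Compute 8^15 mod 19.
By repeated squaring (mod 19): 8^{1}≡8, 8^{2}≡7, 8^{4}≡11, 8^{8}≡7. Then 8^{15} = 8^{8+4+2+1} ≡ 7 × 11 × 7 × 8 ≡ 18 (mod 19)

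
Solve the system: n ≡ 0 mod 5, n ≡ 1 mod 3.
M = 5 × 3 = 15. M₁ = 3, y₁ ≡ 2 mod 5. M₂ = 5, y₂ ≡ 2 mod 3. n = 0×3×2 + 1×5×2 ≡ 10 mod 15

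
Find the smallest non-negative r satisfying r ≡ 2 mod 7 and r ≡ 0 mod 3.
M = 7 × 3 = 21. M₁ = 3, y₁ ≡ 5 mod 7. M₂ = 7, y₂ ≡ 1 mod 3. r = 2×3×5 + 0×7×1 ≡ 9 mod 21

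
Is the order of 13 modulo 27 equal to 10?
Powers of 13 mod 27: 13^1≡13, 13^2≡7, 13^3≡10, 13^4≡22, 13^5≡16, 13^6≡19, 13^7≡4, 13^8≡25, 13^9≡1. Already 13^9≡1, so the order is 9 < 10. No, the actual order is 9.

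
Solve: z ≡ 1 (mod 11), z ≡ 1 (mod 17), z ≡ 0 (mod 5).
M = 11 × 17 × 5 = 935. M₁ = 85, y₁ ≡ 7 (mod 11). M₂ = 55, y₂ ≡ 13 (mod 17). M₃ = 187, y₃ ≡ 3 (mod 5). z = 1×85×7 + 1×55×13 + 0×187×3 ≡ 375 (mod 935)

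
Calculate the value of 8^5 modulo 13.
By repeated squaring (mod 13): 8^{1}≡8, 8^{2}≡12, 8^{4}≡1. Then 8^{5} = 8^{4+1} ≡ 1 × 8 ≡ 8 (mod 13)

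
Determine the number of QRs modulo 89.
Exactly half the non-zero residues mod a prime are QRs: (89-1)/2 = 44.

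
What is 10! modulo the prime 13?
(12)! = (10)! × (11) × (12) ≡ -1 mod 13. So (10)! ≡ -1 × [(12)(11)]^(-1) ≡ 6 mod 13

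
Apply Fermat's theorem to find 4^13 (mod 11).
By Fermat: 4^{10} ≡ 1 (mod 11). So 4^{13} = 4^{10} · 4^{3} ≡ 4^{3} ≡ 9 (mod 11)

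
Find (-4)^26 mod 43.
By repeated squaring mod 43: (-4)^{1}≡39, (-4)^{2}≡16, (-4)^{4}≡41, (-4)^{8}≡4, (-4)^{16}≡16. Then (-4)^{26} = (-4)^{16+8+2} ≡ 16 × 4 × 16 ≡ 35 mod 43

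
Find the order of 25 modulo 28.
Powers of 25 mod 28: 25^1≡25, 25^2≡9, 25^3≡1. So the order of 25 is 3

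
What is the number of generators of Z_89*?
There are φ(89-1) = φ(88) = 40 primitive roots modulo 89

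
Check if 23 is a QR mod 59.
By Euler's criterion: 23^{29} ≡ 58 mod 59. Since this equals -1 (≡ 58), 23 is not a QR.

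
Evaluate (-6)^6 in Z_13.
By repeated squaring mod 13: (-6)^{1}≡7, (-6)^{2}≡10, (-6)^{4}≡9. Then (-6)^{6} = (-6)^{4+2} ≡ 9 × 10 ≡ 12 mod 13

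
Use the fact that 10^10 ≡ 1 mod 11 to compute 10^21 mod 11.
By Fermat: 10^{10} ≡ 1 mod 11. 21 = 2×10 + 1. So 10^{21} ≡ 10^{1} ≡ 10 mod 11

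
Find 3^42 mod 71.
By repeated squaring mod 71: 3^{1}≡3, 3^{2}≡9, 3^{4}≡10, 3^{8}≡29, 3^{16}≡60, 3^{32}≡50. Then 3^{42} = 3^{32+8+2} ≡ 50 × 29 × 9 ≡ 57 mod 71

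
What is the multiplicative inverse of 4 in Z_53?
Since 53 is prime, by Fermat 4^(-1) ≡ 4^{51} ≡ 40 (mod 53). Verify: 4 × 40 = 160 ≡ 1 (mod 53)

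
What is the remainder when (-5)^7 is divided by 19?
By repeated squaring mod 19: (-5)^{1}≡14, (-5)^{2}≡6, (-5)^{4}≡17. Then (-5)^{7} = (-5)^{4+2+1} ≡ 17 × 6 × 14 ≡ 3 mod 19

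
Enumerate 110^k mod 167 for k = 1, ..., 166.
110^1, 110^2, ..., 110^{166} mod 167: [110, 76, 10, 98, 92, 100, 145, 85, 165, 114, 15, 147, 138, 150, 134, 44, 164, 4, 106, 137, 40, 58, 34, 66, 79, 6, 159, 122, 60, 87, 51, 99, 35, 9, 155, 16, 90, 47, 160, 65, 136, 97, 149, 24, 135, 154, 73, 14, 37, 62, 140, 36, 119, 64, 26, 21, 139, 93, 43, 54, 95, 96, 39, 115, 125, 56, 148, 81, 59, 144, 142, 89, 104, 84, 55, 38, 5, 49, 46, 50, 156, 126, 166, 57, 91, 157, 69, 75, 67, 22, 82, 2, 53, 152, 20, 29, 17, 33, 123, 3, 163, 61, 30, 127, 109, 133, 101, 88, 161, 8, 45, 107, 80, 116, 68, 132, 158, 12, 151, 77, 120, 7, 102, 31, 70, 18, 143, 32, 13, 94, 153, 130, 105, 27, 131, 48, 103, 141, 146, 28, 74, 124, 113, 72, 71, 128, 52, 42, 111, 19, 86, 108, 23, 25, 78, 63, 83, 112, 129, 162, 118, 121, 117, 11, 41, 1]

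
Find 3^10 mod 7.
Using Fermat: 3^{6} ≡ 1 mod 7. 10 ≡ 4 mod 6. So 3^{10} ≡ 3^{4} ≡ 4 mod 7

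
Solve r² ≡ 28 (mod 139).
The square roots of 28 mod 139 are 81 and 58. Verify: 81² = 6561 ≡ 28 (mod 139)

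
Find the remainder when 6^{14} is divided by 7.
By Fermat: 6^{6} ≡ 1 (mod 7). 14 = 2×6 + 2. So 6^{14} ≡ 6^{2} ≡ 1 (mod 7)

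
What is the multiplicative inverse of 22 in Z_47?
Since 47 is prime, by Fermat 22^(-1) ≡ 22^{45} ≡ 15 (mod 47). Verify: 22 × 15 = 330 ≡ 1 (mod 47)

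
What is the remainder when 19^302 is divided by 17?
Using Fermat: 19^{16} ≡ 1 (mod 17). 302 ≡ 14 (mod 16). So 19^{302} ≡ 19^{14} ≡ 13 (mod 17)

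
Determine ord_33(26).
Powers of 26 mod 33: 26^1≡26, 26^2≡16, 26^3≡20, 26^4≡25, 26^5≡23, 26^6≡4, 26^7≡5, 26^8≡31, 26^9≡14, 26^10≡1. ord_33(26) = 10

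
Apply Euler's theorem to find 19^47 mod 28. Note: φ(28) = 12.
By Euler: 19^{12} ≡ 1 mod 28 since gcd(19, 28) = 1. 47 = 3×12 + 11. So 19^{47} ≡ 19^{11} ≡ 3 mod 28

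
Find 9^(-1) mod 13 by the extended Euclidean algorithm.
Extended GCD: 9(3) + 13(-2) = 1. So 9^(-1) ≡ 3 mod 13. Verify: 9 × 3 = 27 ≡ 1 mod 13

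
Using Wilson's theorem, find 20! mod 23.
(22)! = (20)! × (21) × (22) ≡ -1 (mod 23). So (20)! ≡ -1 × [(22)(21)]^(-1) ≡ 11 (mod 23)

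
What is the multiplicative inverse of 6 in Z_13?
Since 13 is prime, by Fermat 6^(-1) ≡ 6^{11} ≡ 11 mod 13. Verify: 6 × 11 = 66 ≡ 1 mod 13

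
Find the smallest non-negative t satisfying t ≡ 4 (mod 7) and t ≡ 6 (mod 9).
M = 7 × 9 = 63. M₁ = 9, y₁ ≡ 4 (mod 7). M₂ = 7, y₂ ≡ 4 (mod 9). t = 4×9×4 + 6×7×4 ≡ 60 (mod 63)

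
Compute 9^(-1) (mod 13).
Since 13 is prime, by Fermat 9^(-1) ≡ 9^{11} ≡ 3 (mod 13). Verify: 9 × 3 = 27 ≡ 1 (mod 13)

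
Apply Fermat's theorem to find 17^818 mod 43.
By Fermat: 17^{42} ≡ 1 mod 43. 818 ≡ 20 mod 42. So 17^{818} ≡ 17^{20} ≡ 38 mod 43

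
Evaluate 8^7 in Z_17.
By repeated squaring mod 17: 8^{1}≡8, 8^{2}≡13, 8^{4}≡16. Then 8^{7} = 8^{4+2+1} ≡ 16 × 13 × 8 ≡ 15 mod 17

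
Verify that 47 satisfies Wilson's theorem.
(46)! mod 47 = 46. Since this equals -1 (mod 47), Wilson confirms 47 is prime.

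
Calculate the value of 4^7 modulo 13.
By repeated squaring (mod 13): 4^{1}≡4, 4^{2}≡3, 4^{4}≡9. Then 4^{7} = 4^{4+2+1} ≡ 9 × 3 × 4 ≡ 4 (mod 13)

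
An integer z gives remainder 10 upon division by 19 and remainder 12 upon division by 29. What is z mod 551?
M = 19 × 29 = 551. M₁ = 29, y₁ ≡ 2 mod 19. M₂ = 19, y₂ ≡ 26 mod 29. z = 10×29×2 + 12×19×26 ≡ 447 mod 551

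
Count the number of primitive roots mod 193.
Number of primitive roots mod 193 = φ(p-1) = φ(192) = 64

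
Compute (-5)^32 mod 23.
Using Fermat: (-5)^{22} ≡ 1 (mod 23). 32 ≡ 10 (mod 22). So (-5)^{32} ≡ (-5)^{10} ≡ 9 (mod 23)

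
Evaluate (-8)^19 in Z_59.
By repeated squaring mod 59: (-8)^{1}≡51, (-8)^{2}≡5, (-8)^{4}≡25, (-8)^{8}≡35, (-8)^{16}≡45. Then (-8)^{19} = (-8)^{16+2+1} ≡ 45 × 5 × 51 ≡ 29 mod 59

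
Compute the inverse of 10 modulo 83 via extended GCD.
Extended GCD: 10(25) + 83(-3) = 1. So 10^(-1) ≡ 25 (mod 83). Verify: 10 × 25 = 250 ≡ 1 (mod 83)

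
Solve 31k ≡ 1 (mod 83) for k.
Since 83 is prime, by Fermat 31^(-1) ≡ 31^{81} ≡ 75 (mod 83). Verify: 31 × 75 = 2325 ≡ 1 (mod 83)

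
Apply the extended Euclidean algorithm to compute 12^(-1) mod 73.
Extended GCD: 12(-6) + 73(1) = 1. So 12^(-1) ≡ -6 ≡ 67 (mod 73). Verify: 12 × 67 = 804 ≡ 1 (mod 73)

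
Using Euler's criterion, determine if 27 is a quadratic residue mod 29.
By Euler's criterion: 27^{14} ≡ 28 mod 29. Since this equals -1 (≡ 28), 27 is not a QR.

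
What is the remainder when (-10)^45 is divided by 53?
By repeated squaring mod 53: (-10)^{1}≡43, (-10)^{2}≡47, (-10)^{4}≡36, (-10)^{8}≡24, (-10)^{16}≡46, (-10)^{32}≡49. Then (-10)^{45} = (-10)^{32+8+4+1} ≡ 49 × 24 × 36 × 43 ≡ 4 mod 53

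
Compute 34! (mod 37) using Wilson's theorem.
(36)! = (34)! × (35) × (36) ≡ -1 (mod 37). So (34)! ≡ -1 × [(36)(35)]^(-1) ≡ 18 (mod 37)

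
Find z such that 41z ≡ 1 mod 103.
Since 103 is prime, by Fermat 41^(-1) ≡ 41^{101} ≡ 98 mod 103. Verify: 41 × 98 = 4018 ≡ 1 mod 103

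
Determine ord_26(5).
Powers of 5 mod 26: 5^1≡5, 5^2≡25, 5^3≡21, 5^4≡1. So the order of 5 is 4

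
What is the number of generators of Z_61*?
There are φ(61-1) = φ(60) = 16 primitive roots modulo 61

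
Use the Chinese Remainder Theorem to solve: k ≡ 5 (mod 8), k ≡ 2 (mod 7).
M = 8 × 7 = 56. M₁ = 7, y₁ ≡ 7 (mod 8). M₂ = 8, y₂ ≡ 1 (mod 7). k = 5×7×7 + 2×8×1 ≡ 37 (mod 56)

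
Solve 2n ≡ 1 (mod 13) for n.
Since 13 is prime, by Fermat 2^(-1) ≡ 2^{11} ≡ 7 (mod 13). Verify: 2 × 7 = 14 ≡ 1 (mod 13)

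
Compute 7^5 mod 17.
By repeated squaring (mod 17): 7^{1}≡7, 7^{2}≡15, 7^{4}≡4. Then 7^{5} = 7^{4+1} ≡ 4 × 7 ≡ 11 (mod 17)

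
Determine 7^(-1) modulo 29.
Since 29 is prime, by Fermat 7^(-1) ≡ 7^{27} ≡ 25 (mod 29). Verify: 7 × 25 = 175 ≡ 1 (mod 29)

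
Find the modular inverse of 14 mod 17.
Since 17 is prime, by Fermat 14^(-1) ≡ 14^{15} ≡ 11 mod 17. Verify: 14 × 11 = 154 ≡ 1 mod 17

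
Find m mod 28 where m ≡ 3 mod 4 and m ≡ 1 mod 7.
M = 4 × 7 = 28. M₁ = 7, y₁ ≡ 3 mod 4. M₂ = 4, y₂ ≡ 2 mod 7. m = 3×7×3 + 1×4×2 ≡ 15 mod 28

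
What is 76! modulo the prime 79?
(78)! = (76)! × (77) × (78) ≡ -1 (mod 79). So (76)! ≡ -1 × [(78)(77)]^(-1) ≡ 39 (mod 79)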